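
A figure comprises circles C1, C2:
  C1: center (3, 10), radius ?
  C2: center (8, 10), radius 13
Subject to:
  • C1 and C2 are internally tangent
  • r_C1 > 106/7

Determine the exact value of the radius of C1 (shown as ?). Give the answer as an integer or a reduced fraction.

18

1. [int C1,C2]  r_C1² − 26r_C1 + 144 = 0  ⇒  r_C1 = 8 or 18
2. given r_C1 > 106/7: keep 18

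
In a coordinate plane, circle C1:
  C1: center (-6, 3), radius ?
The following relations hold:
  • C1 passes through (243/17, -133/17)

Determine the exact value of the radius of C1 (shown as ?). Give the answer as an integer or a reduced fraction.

23

1. [C1∋P]  r_C1² − 529 = 0  ⇒  r_C1 = 23 (r>0 drops 1)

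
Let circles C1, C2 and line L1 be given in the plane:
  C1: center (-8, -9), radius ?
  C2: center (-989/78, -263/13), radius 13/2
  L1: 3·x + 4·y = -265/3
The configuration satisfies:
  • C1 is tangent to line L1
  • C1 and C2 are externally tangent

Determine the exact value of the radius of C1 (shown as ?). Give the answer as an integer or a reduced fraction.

17/3

1. [C1‖L1]  r_C1² − 289/9 = 0  ⇒  r_C1 = 17/3 (r>0 drops 1)
2. [ext C1·C2]  r_C1² + 13r_C1 − 952/9 = 0  ⇒  r_C1 = 17/3 (r>0 drops 1)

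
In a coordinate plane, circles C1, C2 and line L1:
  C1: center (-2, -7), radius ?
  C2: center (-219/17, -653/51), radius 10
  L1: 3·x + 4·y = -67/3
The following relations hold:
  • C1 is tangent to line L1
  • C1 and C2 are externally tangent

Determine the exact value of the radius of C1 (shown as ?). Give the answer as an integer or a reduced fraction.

1. [C1‖L1]  r_C1² − 49/9 = 0  ⇒  r_C1 = 7/3 (r>0 drops 1)
2. [ext C1·C2]  r_C1² + 20r_C1 − 469/9 = 0  ⇒  r_C1 = 7/3 (r>0 drops 1)

7/3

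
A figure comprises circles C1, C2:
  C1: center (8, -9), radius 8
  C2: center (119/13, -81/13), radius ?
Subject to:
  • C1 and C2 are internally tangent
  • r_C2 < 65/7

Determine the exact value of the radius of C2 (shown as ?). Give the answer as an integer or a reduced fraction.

5

1. [int C1,C2]  r_C2² − 16r_C2 + 55 = 0  ⇒  r_C2 = 5 or 11
2. given r_C2 < 65/7: keep 5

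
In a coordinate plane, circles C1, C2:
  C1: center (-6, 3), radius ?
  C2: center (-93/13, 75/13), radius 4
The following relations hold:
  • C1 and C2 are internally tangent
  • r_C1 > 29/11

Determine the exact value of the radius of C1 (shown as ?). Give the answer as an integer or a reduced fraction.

1. [int C1,C2]  r_C1² − 8r_C1 + 7 = 0  ⇒  r_C1 = 1 or 7
2. given r_C1 > 29/11: keep 7

7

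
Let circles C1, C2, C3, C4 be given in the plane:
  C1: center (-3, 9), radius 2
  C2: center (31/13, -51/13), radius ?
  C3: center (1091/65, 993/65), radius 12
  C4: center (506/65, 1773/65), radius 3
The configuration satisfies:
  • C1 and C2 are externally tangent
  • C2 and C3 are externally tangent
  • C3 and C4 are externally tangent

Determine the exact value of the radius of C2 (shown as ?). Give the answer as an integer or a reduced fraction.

1. [ext C1·C2]  r_C2² + 4r_C2 − 192 = 0  ⇒  r_C2 = 12 (r>0 drops 1)
2. [ext C2·C3]  r_C2² + 24r_C2 − 432 = 0  ⇒  r_C2 = 12 (r>0 drops 1)

12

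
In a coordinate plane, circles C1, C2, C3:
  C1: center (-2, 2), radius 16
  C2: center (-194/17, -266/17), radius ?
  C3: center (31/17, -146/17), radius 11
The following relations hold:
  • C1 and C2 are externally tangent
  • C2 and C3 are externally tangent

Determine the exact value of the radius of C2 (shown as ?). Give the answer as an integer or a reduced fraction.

1. [ext C1·C2]  r_C2² + 32r_C2 − 144 = 0  ⇒  r_C2 = 4 (r>0 drops 1)
2. [ext C2·C3]  r_C2² + 22r_C2 − 104 = 0  ⇒  r_C2 = 4 (r>0 drops 1)

4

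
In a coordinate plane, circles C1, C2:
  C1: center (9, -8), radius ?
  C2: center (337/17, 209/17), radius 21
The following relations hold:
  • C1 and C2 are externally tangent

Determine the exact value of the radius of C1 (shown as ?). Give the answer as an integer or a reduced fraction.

1. [ext C1·C2]  r_C1² + 42r_C1 − 88 = 0  ⇒  r_C1 = 2 (r>0 drops 1)

2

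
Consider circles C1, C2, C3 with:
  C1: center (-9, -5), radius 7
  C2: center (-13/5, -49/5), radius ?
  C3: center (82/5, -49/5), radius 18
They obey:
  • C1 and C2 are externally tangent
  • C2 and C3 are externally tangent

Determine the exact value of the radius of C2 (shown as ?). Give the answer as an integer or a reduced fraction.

1. [ext C1·C2]  r_C2² + 14r_C2 − 15 = 0  ⇒  r_C2 = 1 (r>0 drops 1)
2. [ext C2·C3]  r_C2² + 36r_C2 − 37 = 0  ⇒  r_C2 = 1 (r>0 drops 1)

1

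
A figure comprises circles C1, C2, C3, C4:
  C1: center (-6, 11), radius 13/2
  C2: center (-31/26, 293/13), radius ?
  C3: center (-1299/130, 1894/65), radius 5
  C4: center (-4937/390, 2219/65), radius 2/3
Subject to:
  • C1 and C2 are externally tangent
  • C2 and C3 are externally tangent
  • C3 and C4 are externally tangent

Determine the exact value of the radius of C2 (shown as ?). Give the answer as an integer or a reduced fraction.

1. [ext C1·C2]  r_C2² + 13r_C2 − 114 = 0  ⇒  r_C2 = 6 (r>0 drops 1)
2. [ext C2·C3]  r_C2² + 10r_C2 − 96 = 0  ⇒  r_C2 = 6 (r>0 drops 1)

6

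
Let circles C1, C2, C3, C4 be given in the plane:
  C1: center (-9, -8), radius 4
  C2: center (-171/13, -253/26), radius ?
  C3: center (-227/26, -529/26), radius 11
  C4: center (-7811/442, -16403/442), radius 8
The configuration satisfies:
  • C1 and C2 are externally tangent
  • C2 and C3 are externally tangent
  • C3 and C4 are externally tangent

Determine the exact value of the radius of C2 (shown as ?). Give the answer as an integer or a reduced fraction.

1. [ext C1·C2]  r_C2² + 8r_C2 − 17/4 = 0  ⇒  r_C2 = 1/2 (r>0 drops 1)
2. [ext C2·C3]  r_C2² + 22r_C2 − 45/4 = 0  ⇒  r_C2 = 1/2 (r>0 drops 1)

1/2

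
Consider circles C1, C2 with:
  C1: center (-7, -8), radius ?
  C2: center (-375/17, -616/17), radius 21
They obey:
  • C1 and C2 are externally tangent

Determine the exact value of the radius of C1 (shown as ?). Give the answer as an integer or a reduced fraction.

11

1. [ext C1·C2]  r_C1² + 42r_C1 − 583 = 0  ⇒  r_C1 = 11 (r>0 drops 1)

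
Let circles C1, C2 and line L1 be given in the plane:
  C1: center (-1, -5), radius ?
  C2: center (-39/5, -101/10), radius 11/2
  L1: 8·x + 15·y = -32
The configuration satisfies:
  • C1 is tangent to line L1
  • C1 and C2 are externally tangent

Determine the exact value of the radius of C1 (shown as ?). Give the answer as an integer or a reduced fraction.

3

1. [C1‖L1]  r_C1² − 9 = 0  ⇒  r_C1 = 3 (r>0 drops 1)
2. [ext C1·C2]  r_C1² + 11r_C1 − 42 = 0  ⇒  r_C1 = 3 (r>0 drops 1)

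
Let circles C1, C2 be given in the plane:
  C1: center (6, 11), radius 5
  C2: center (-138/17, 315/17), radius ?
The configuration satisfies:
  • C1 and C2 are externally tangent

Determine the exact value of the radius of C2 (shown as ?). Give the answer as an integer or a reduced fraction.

1. [ext C1·C2]  r_C2² + 10r_C2 − 231 = 0  ⇒  r_C2 = 11 (r>0 drops 1)

11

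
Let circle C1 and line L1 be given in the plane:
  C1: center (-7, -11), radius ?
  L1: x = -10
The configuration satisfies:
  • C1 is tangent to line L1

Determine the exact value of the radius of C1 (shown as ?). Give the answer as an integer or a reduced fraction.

3

1. [C1‖L1]  r_C1² − 9 = 0  ⇒  r_C1 = 3 (r>0 drops 1)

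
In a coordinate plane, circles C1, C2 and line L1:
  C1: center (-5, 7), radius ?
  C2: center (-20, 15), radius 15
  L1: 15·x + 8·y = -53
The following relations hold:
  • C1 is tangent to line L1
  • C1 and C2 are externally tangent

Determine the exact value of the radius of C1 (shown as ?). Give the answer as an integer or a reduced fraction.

2

1. [C1‖L1]  r_C1² − 4 = 0  ⇒  r_C1 = 2 (r>0 drops 1)
2. [ext C1·C2]  r_C1² + 30r_C1 − 64 = 0  ⇒  r_C1 = 2 (r>0 drops 1)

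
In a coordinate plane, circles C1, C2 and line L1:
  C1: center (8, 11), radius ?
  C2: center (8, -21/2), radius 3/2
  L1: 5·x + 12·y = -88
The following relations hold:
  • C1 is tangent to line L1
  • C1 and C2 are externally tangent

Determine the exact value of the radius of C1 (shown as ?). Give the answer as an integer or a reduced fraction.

20

1. [C1‖L1]  r_C1² − 400 = 0  ⇒  r_C1 = 20 (r>0 drops 1)
2. [ext C1·C2]  r_C1² + 3r_C1 − 460 = 0  ⇒  r_C1 = 20 (r>0 drops 1)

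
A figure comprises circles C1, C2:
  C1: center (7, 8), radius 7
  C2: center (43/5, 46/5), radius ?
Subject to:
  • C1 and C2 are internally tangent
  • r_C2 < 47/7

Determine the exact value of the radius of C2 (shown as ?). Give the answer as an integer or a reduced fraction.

1. [int C1,C2]  r_C2² − 14r_C2 + 45 = 0  ⇒  r_C2 = 5 or 9
2. given r_C2 < 47/7: keep 5

5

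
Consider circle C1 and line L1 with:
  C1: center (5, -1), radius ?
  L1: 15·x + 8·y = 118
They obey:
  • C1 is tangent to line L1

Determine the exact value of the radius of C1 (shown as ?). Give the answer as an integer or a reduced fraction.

3

1. [C1‖L1]  r_C1² − 9 = 0  ⇒  r_C1 = 3 (r>0 drops 1)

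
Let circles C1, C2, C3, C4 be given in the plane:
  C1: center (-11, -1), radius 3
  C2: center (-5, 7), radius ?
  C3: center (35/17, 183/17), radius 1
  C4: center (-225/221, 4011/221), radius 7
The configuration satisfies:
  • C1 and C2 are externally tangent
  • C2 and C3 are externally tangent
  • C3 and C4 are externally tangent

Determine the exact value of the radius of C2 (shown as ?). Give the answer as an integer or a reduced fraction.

7

1. [ext C1·C2]  r_C2² + 6r_C2 − 91 = 0  ⇒  r_C2 = 7 (r>0 drops 1)
2. [ext C2·C3]  r_C2² + 2r_C2 − 63 = 0  ⇒  r_C2 = 7 (r>0 drops 1)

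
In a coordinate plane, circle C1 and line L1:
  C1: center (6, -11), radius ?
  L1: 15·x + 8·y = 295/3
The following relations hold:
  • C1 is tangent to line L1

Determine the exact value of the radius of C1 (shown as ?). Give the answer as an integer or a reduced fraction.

17/3

1. [C1‖L1]  r_C1² − 289/9 = 0  ⇒  r_C1 = 17/3 (r>0 drops 1)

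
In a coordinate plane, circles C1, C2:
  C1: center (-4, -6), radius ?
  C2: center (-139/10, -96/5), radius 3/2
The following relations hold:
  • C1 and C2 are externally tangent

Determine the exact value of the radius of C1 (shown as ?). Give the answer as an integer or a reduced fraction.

15

1. [ext C1·C2]  r_C1² + 3r_C1 − 270 = 0  ⇒  r_C1 = 15 (r>0 drops 1)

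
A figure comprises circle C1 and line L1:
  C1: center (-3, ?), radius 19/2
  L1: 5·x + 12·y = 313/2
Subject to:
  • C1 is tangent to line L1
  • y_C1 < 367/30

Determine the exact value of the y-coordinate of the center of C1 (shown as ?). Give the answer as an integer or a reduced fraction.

4

1. [C1‖L1]  y_C1² − (343/12)y_C1 + 295/3 = 0  ⇒  y_C1 = 4 or 295/12
2. given y_C1 < 367/30: keep 4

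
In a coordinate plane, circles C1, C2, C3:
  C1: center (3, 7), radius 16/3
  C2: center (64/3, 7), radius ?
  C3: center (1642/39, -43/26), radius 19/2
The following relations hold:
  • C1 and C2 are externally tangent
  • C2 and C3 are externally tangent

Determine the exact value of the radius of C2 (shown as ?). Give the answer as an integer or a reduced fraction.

1. [ext C1·C2]  r_C2² + (32/3)r_C2 − 923/3 = 0  ⇒  r_C2 = 13 (r>0 drops 1)
2. [ext C2·C3]  r_C2² + 19r_C2 − 416 = 0  ⇒  r_C2 = 13 (r>0 drops 1)

13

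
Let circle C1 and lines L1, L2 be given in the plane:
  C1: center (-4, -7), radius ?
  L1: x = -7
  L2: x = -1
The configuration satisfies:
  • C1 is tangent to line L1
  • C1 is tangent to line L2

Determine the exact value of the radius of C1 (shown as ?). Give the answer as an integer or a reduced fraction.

3

1. [C1‖L1]  r_C1² − 9 = 0  ⇒  r_C1 = 3 (r>0 drops 1)
2. [C1‖L2]  r_C1² − 9 = 0  ⇒  r_C1 = 3 (r>0 drops 1)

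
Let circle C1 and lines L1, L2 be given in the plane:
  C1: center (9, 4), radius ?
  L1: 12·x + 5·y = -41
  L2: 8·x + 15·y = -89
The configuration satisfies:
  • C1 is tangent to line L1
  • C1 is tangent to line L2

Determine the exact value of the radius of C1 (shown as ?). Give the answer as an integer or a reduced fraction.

13

1. [C1‖L1]  r_C1² − 169 = 0  ⇒  r_C1 = 13 (r>0 drops 1)
2. [C1‖L2]  r_C1² − 169 = 0  ⇒  r_C1 = 13 (r>0 drops 1)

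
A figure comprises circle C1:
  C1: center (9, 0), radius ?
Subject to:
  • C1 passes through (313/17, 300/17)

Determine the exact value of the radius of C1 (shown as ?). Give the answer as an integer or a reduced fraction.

1. [C1∋P]  r_C1² − 400 = 0  ⇒  r_C1 = 20 (r>0 drops 1)

20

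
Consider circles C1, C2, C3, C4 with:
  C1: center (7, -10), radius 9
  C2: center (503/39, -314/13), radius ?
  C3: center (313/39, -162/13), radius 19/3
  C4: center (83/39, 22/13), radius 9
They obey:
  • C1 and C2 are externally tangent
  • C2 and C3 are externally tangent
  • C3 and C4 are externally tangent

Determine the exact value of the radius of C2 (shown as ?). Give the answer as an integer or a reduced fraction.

1. [ext C1·C2]  r_C2² + 18r_C2 − 1387/9 = 0  ⇒  r_C2 = 19/3 (r>0 drops 1)
2. [ext C2·C3]  r_C2² + (38/3)r_C2 − 361/3 = 0  ⇒  r_C2 = 19/3 (r>0 drops 1)

19/3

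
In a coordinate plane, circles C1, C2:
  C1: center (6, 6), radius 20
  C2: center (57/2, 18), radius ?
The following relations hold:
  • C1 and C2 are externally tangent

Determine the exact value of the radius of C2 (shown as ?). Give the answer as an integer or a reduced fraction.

11/2

1. [ext C1·C2]  r_C2² + 40r_C2 − 1001/4 = 0  ⇒  r_C2 = 11/2 (r>0 drops 1)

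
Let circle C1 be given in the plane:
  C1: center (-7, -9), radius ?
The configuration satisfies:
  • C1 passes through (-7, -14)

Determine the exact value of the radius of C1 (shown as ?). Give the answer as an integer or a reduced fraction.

5

1. [C1∋P]  r_C1² − 25 = 0  ⇒  r_C1 = 5 (r>0 drops 1)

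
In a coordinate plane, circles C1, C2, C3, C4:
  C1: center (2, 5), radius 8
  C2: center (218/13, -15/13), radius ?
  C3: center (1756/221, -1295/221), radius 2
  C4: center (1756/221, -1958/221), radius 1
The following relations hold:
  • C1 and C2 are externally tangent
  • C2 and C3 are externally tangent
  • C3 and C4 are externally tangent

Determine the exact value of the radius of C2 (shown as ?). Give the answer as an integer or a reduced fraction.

8

1. [ext C1·C2]  r_C2² + 16r_C2 − 192 = 0  ⇒  r_C2 = 8 (r>0 drops 1)
2. [ext C2·C3]  r_C2² + 4r_C2 − 96 = 0  ⇒  r_C2 = 8 (r>0 drops 1)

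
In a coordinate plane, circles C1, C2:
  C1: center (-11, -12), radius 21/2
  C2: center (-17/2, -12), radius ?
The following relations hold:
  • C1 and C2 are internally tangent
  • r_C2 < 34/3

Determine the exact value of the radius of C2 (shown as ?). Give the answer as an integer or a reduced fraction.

1. [int C1,C2]  r_C2² − 21r_C2 + 104 = 0  ⇒  r_C2 = 8 or 13
2. given r_C2 < 34/3: keep 8

8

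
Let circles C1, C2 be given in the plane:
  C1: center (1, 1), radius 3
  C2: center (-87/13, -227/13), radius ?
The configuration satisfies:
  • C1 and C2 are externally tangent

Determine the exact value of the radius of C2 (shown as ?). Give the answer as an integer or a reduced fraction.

17

1. [ext C1·C2]  r_C2² + 6r_C2 − 391 = 0  ⇒  r_C2 = 17 (r>0 drops 1)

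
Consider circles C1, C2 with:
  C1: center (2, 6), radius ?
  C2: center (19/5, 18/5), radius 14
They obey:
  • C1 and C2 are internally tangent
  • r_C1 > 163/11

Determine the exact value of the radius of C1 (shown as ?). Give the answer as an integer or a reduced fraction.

1. [int C1,C2]  r_C1² − 28r_C1 + 187 = 0  ⇒  r_C1 = 11 or 17
2. given r_C1 > 163/11: keep 17

17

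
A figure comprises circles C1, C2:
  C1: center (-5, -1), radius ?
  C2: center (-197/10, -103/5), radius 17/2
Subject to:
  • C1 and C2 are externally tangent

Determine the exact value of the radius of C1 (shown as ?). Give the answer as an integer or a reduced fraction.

1. [ext C1·C2]  r_C1² + 17r_C1 − 528 = 0  ⇒  r_C1 = 16 (r>0 drops 1)

16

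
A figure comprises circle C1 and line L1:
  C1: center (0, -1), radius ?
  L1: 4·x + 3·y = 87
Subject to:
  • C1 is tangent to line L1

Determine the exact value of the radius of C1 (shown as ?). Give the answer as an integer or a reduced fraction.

1. [C1‖L1]  r_C1² − 324 = 0  ⇒  r_C1 = 18 (r>0 drops 1)

18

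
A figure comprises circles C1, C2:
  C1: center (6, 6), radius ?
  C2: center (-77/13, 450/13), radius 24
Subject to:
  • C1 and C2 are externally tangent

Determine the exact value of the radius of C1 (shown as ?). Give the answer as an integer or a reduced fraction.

1. [ext C1·C2]  r_C1² + 48r_C1 − 385 = 0  ⇒  r_C1 = 7 (r>0 drops 1)

7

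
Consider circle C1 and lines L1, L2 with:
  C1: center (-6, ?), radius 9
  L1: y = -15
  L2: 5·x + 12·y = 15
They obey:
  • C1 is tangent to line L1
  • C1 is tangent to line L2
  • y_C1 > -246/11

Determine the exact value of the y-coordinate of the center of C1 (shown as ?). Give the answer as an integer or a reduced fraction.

-6

1. [C1‖L1]  y_C1² + 30y_C1 + 144 = 0  ⇒  y_C1 = -24 or -6
2. [C1‖L2]  y_C1² − (15/2)y_C1 − 81 = 0  ⇒  y_C1 = -6 or 27/2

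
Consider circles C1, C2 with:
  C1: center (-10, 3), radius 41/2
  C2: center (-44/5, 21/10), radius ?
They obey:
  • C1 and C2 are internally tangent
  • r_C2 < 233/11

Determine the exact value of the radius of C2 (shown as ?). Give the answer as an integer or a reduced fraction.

1. [int C1,C2]  r_C2² − 41r_C2 + 418 = 0  ⇒  r_C2 = 19 or 22
2. given r_C2 < 233/11: keep 19

19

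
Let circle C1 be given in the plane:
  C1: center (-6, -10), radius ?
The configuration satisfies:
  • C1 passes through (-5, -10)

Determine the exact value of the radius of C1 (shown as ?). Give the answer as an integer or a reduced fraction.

1. [C1∋P]  r_C1² − 1 = 0  ⇒  r_C1 = 1 (r>0 drops 1)

1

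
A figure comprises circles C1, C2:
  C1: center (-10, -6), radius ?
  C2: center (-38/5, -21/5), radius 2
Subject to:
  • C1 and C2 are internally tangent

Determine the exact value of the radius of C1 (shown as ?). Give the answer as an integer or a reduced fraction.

1. [int C1,C2]  r_C1² − 4r_C1 − 5 = 0  ⇒  r_C1 = 5 (r>0 drops 1)

5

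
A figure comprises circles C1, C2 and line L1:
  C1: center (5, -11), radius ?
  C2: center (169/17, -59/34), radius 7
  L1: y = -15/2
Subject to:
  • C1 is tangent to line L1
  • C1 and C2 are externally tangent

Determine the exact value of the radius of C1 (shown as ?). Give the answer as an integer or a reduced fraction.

1. [C1‖L1]  r_C1² − 49/4 = 0  ⇒  r_C1 = 7/2 (r>0 drops 1)
2. [ext C1·C2]  r_C1² + 14r_C1 − 245/4 = 0  ⇒  r_C1 = 7/2 (r>0 drops 1)

7/2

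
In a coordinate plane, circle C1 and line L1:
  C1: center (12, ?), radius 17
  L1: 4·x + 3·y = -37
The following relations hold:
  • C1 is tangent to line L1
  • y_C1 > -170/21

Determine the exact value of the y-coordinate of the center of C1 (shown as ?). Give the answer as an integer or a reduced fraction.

0

1. [C1‖L1]  y_C1² + (170/3)y_C1 = 0  ⇒  y_C1 = -170/3 or 0
2. given y_C1 > -170/21: keep 0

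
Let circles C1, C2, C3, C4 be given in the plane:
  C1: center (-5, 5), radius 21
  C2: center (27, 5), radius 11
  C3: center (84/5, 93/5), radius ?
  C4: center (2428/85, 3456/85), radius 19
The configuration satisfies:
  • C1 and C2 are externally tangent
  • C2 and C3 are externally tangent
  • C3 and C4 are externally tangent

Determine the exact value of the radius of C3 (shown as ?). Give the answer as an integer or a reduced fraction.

6

1. [ext C2·C3]  r_C3² + 22r_C3 − 168 = 0  ⇒  r_C3 = 6 (r>0 drops 1)
2. [ext C3·C4]  r_C3² + 38r_C3 − 264 = 0  ⇒  r_C3 = 6 (r>0 drops 1)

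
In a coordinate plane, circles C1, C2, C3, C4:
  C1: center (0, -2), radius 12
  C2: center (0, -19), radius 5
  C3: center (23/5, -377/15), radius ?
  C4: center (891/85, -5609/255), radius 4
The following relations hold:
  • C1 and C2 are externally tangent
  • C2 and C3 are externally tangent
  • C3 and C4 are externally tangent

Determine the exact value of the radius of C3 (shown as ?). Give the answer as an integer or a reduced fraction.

1. [ext C2·C3]  r_C3² + 10r_C3 − 304/9 = 0  ⇒  r_C3 = 8/3 (r>0 drops 1)
2. [ext C3·C4]  r_C3² + 8r_C3 − 256/9 = 0  ⇒  r_C3 = 8/3 (r>0 drops 1)

8/3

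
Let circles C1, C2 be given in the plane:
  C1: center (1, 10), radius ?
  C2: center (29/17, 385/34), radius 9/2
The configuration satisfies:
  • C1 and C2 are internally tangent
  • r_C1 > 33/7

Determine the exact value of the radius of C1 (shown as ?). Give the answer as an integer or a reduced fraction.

1. [int C1,C2]  r_C1² − 9r_C1 + 18 = 0  ⇒  r_C1 = 3 or 6
2. given r_C1 > 33/7: keep 6

6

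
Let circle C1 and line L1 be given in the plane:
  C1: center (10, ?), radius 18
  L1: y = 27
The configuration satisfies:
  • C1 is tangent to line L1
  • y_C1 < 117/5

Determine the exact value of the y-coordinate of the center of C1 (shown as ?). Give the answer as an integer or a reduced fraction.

9

1. [C1‖L1]  y_C1² − 54y_C1 + 405 = 0  ⇒  y_C1 = 9 or 45
2. given y_C1 < 117/5: keep 9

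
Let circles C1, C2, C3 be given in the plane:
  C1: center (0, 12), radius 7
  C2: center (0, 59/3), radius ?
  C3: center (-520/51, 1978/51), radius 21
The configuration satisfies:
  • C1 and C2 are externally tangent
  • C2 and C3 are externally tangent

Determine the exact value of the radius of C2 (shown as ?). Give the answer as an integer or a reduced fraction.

2/3

1. [ext C1·C2]  r_C2² + 14r_C2 − 88/9 = 0  ⇒  r_C2 = 2/3 (r>0 drops 1)
2. [ext C2·C3]  r_C2² + 42r_C2 − 256/9 = 0  ⇒  r_C2 = 2/3 (r>0 drops 1)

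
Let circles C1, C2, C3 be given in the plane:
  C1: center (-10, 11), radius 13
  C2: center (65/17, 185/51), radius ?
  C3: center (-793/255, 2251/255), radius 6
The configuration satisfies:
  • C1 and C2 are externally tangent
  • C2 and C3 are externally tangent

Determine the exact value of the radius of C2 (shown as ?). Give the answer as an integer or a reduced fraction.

1. [ext C1·C2]  r_C2² + 26r_C2 − 688/9 = 0  ⇒  r_C2 = 8/3 (r>0 drops 1)
2. [ext C2·C3]  r_C2² + 12r_C2 − 352/9 = 0  ⇒  r_C2 = 8/3 (r>0 drops 1)

8/3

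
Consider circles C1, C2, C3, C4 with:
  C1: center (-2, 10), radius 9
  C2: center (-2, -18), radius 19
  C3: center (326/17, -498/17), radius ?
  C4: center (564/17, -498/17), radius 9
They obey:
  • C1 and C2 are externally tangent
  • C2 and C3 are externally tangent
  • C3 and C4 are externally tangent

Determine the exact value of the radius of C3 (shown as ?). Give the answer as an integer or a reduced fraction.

1. [ext C2·C3]  r_C3² + 38r_C3 − 215 = 0  ⇒  r_C3 = 5 (r>0 drops 1)
2. [ext C3·C4]  r_C3² + 18r_C3 − 115 = 0  ⇒  r_C3 = 5 (r>0 drops 1)

5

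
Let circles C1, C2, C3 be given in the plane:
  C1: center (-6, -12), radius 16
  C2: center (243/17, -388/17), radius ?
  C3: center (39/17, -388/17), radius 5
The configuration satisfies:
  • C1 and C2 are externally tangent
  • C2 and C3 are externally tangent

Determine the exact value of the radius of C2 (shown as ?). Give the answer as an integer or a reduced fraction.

1. [ext C1·C2]  r_C2² + 32r_C2 − 273 = 0  ⇒  r_C2 = 7 (r>0 drops 1)
2. [ext C2·C3]  r_C2² + 10r_C2 − 119 = 0  ⇒  r_C2 = 7 (r>0 drops 1)

7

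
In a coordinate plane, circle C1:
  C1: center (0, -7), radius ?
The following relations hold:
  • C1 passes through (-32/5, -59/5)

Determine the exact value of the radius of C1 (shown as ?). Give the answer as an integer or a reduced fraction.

1. [C1∋P]  r_C1² − 64 = 0  ⇒  r_C1 = 8 (r>0 drops 1)

8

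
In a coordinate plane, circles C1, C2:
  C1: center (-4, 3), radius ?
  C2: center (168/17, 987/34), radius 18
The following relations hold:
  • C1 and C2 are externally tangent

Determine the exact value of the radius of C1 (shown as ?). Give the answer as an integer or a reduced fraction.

1. [ext C1·C2]  r_C1² + 36r_C1 − 2185/4 = 0  ⇒  r_C1 = 23/2 (r>0 drops 1)

23/2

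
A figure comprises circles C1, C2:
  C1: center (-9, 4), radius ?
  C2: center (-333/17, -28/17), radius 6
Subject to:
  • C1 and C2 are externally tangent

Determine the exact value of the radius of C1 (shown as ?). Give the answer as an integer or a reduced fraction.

6

1. [ext C1·C2]  r_C1² + 12r_C1 − 108 = 0  ⇒  r_C1 = 6 (r>0 drops 1)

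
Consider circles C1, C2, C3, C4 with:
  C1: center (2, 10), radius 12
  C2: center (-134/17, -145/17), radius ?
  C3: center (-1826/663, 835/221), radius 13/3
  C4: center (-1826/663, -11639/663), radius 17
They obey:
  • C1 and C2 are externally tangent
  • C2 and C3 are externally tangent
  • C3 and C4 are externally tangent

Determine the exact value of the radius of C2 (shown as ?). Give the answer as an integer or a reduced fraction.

9

1. [ext C1·C2]  r_C2² + 24r_C2 − 297 = 0  ⇒  r_C2 = 9 (r>0 drops 1)
2. [ext C2·C3]  r_C2² + (26/3)r_C2 − 159 = 0  ⇒  r_C2 = 9 (r>0 drops 1)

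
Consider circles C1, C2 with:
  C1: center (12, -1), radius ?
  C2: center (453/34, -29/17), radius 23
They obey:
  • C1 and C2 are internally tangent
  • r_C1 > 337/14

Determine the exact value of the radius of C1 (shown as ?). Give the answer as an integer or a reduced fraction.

49/2

1. [int C1,C2]  r_C1² − 46r_C1 + 2107/4 = 0  ⇒  r_C1 = 43/2 or 49/2
2. given r_C1 > 337/14: keep 49/2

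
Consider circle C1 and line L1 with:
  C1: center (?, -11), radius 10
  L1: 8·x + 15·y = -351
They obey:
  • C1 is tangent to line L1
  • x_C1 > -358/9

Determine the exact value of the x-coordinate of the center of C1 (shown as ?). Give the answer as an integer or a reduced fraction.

1. [C1‖L1]  x_C1² + (93/2)x_C1 + 89 = 0  ⇒  x_C1 = -89/2 or -2
2. given x_C1 > -358/9: keep -2

-2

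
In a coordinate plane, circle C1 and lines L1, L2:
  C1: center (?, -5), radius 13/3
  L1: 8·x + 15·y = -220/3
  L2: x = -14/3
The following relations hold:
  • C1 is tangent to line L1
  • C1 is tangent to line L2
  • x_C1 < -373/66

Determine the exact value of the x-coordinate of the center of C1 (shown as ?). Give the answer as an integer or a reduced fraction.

-9

1. [C1‖L1]  x_C1² − (5/12)x_C1 − 339/4 = 0  ⇒  x_C1 = -9 or 113/12
2. [C1‖L2]  x_C1² + (28/3)x_C1 + 3 = 0  ⇒  x_C1 = -9 or -1/3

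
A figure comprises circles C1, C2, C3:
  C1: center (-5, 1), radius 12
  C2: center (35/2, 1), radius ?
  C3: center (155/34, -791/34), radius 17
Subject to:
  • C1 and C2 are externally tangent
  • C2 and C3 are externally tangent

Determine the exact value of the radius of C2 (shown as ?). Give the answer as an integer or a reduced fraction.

21/2

1. [ext C1·C2]  r_C2² + 24r_C2 − 1449/4 = 0  ⇒  r_C2 = 21/2 (r>0 drops 1)
2. [ext C2·C3]  r_C2² + 34r_C2 − 1869/4 = 0  ⇒  r_C2 = 21/2 (r>0 drops 1)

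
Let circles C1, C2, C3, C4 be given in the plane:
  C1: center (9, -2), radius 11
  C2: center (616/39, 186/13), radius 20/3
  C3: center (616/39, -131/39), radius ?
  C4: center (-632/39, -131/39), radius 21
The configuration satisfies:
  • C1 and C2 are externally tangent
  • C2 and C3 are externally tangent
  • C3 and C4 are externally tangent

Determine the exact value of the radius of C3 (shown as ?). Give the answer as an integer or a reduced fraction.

1. [ext C2·C3]  r_C3² + (40/3)r_C3 − 803/3 = 0  ⇒  r_C3 = 11 (r>0 drops 1)
2. [ext C3·C4]  r_C3² + 42r_C3 − 583 = 0  ⇒  r_C3 = 11 (r>0 drops 1)

11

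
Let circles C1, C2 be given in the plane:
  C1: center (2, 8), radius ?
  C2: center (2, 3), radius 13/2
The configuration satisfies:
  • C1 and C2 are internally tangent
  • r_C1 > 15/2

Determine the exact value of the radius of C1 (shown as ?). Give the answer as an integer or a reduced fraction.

23/2

1. [int C1,C2]  r_C1² − 13r_C1 + 69/4 = 0  ⇒  r_C1 = 3/2 or 23/2
2. given r_C1 > 15/2: keep 23/2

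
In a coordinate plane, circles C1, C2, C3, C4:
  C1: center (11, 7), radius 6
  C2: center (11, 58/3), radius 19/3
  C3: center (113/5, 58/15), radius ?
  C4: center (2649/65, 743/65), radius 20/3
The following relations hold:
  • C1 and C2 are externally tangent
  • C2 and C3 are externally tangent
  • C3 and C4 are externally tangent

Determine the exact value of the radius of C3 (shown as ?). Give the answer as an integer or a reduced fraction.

1. [ext C2·C3]  r_C3² + (38/3)r_C3 − 1001/3 = 0  ⇒  r_C3 = 13 (r>0 drops 1)
2. [ext C3·C4]  r_C3² + (40/3)r_C3 − 1027/3 = 0  ⇒  r_C3 = 13 (r>0 drops 1)

13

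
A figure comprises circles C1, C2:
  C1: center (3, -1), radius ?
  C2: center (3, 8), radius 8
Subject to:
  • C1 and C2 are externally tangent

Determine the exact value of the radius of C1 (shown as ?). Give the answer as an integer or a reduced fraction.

1

1. [ext C1·C2]  r_C1² + 16r_C1 − 17 = 0  ⇒  r_C1 = 1 (r>0 drops 1)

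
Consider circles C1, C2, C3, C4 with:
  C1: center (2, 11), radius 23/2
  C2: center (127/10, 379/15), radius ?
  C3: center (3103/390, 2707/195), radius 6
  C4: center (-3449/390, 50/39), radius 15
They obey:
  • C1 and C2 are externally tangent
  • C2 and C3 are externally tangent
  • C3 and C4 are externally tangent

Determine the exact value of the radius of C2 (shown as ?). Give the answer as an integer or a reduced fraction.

19/3

1. [ext C1·C2]  r_C2² + 23r_C2 − 1672/9 = 0  ⇒  r_C2 = 19/3 (r>0 drops 1)
2. [ext C2·C3]  r_C2² + 12r_C2 − 1045/9 = 0  ⇒  r_C2 = 19/3 (r>0 drops 1)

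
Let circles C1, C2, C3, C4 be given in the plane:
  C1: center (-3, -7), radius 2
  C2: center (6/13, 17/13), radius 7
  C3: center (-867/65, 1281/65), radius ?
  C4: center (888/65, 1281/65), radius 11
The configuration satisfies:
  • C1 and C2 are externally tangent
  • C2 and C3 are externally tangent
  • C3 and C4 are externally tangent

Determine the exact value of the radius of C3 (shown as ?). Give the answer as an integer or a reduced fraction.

1. [ext C2·C3]  r_C3² + 14r_C3 − 480 = 0  ⇒  r_C3 = 16 (r>0 drops 1)
2. [ext C3·C4]  r_C3² + 22r_C3 − 608 = 0  ⇒  r_C3 = 16 (r>0 drops 1)

16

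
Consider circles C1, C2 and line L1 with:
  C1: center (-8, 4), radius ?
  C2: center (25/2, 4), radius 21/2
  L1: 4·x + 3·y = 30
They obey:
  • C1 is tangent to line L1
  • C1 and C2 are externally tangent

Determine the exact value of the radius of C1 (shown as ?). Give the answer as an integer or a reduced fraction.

10

1. [C1‖L1]  r_C1² − 100 = 0  ⇒  r_C1 = 10 (r>0 drops 1)
2. [ext C1·C2]  r_C1² + 21r_C1 − 310 = 0  ⇒  r_C1 = 10 (r>0 drops 1)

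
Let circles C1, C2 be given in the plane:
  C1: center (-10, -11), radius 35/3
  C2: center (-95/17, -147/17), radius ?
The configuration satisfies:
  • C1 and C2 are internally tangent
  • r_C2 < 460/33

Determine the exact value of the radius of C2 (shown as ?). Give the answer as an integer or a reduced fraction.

20/3

1. [int C1,C2]  r_C2² − (70/3)r_C2 + 1000/9 = 0  ⇒  r_C2 = 20/3 or 50/3
2. given r_C2 < 460/33: keep 20/3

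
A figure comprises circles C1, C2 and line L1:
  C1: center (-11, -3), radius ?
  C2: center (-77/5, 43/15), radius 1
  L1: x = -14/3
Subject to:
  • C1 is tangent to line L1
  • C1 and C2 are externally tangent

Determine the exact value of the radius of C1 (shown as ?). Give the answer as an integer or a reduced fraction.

1. [C1‖L1]  r_C1² − 361/9 = 0  ⇒  r_C1 = 19/3 (r>0 drops 1)
2. [ext C1·C2]  r_C1² + 2r_C1 − 475/9 = 0  ⇒  r_C1 = 19/3 (r>0 drops 1)

19/3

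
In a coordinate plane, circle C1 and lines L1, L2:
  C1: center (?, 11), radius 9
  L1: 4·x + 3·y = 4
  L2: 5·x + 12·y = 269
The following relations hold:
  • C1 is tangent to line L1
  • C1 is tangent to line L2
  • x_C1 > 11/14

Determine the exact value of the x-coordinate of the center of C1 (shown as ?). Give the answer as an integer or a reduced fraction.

1. [C1‖L1]  x_C1² + (29/2)x_C1 − 74 = 0  ⇒  x_C1 = -37/2 or 4
2. [C1‖L2]  x_C1² − (274/5)x_C1 + 1016/5 = 0  ⇒  x_C1 = 4 or 254/5

4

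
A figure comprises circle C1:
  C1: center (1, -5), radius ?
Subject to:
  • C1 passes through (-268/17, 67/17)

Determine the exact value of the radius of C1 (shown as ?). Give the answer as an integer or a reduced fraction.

1. [C1∋P]  r_C1² − 361 = 0  ⇒  r_C1 = 19 (r>0 drops 1)

19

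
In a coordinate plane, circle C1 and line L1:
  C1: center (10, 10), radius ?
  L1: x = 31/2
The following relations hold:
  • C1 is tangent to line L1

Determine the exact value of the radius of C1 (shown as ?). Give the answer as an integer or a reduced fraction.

1. [C1‖L1]  r_C1² − 121/4 = 0  ⇒  r_C1 = 11/2 (r>0 drops 1)

11/2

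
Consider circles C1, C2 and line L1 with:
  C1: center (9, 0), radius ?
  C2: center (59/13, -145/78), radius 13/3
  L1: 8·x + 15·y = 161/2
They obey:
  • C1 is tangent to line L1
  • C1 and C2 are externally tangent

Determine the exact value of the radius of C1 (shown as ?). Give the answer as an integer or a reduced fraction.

1. [C1‖L1]  r_C1² − 1/4 = 0  ⇒  r_C1 = 1/2 (r>0 drops 1)
2. [ext C1·C2]  r_C1² + (26/3)r_C1 − 55/12 = 0  ⇒  r_C1 = 1/2 (r>0 drops 1)

1/2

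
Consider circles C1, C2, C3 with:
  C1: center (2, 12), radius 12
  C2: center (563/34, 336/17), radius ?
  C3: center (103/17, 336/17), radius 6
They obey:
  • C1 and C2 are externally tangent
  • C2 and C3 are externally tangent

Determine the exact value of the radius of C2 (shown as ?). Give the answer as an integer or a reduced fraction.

1. [ext C1·C2]  r_C2² + 24r_C2 − 513/4 = 0  ⇒  r_C2 = 9/2 (r>0 drops 1)
2. [ext C2·C3]  r_C2² + 12r_C2 − 297/4 = 0  ⇒  r_C2 = 9/2 (r>0 drops 1)

9/2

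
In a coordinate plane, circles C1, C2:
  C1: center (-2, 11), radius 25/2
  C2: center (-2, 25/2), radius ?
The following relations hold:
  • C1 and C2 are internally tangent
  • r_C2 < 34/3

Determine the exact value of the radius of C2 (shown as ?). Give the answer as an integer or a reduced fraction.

11

1. [int C1,C2]  r_C2² − 25r_C2 + 154 = 0  ⇒  r_C2 = 11 or 14
2. given r_C2 < 34/3: keep 11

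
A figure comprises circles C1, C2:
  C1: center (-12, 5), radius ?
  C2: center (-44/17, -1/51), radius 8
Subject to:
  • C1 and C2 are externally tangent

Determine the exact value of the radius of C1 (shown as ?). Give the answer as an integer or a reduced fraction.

8/3

1. [ext C1·C2]  r_C1² + 16r_C1 − 448/9 = 0  ⇒  r_C1 = 8/3 (r>0 drops 1)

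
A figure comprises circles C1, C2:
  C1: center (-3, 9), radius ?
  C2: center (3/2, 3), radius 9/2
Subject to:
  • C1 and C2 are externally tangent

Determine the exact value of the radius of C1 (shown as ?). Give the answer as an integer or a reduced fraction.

3

1. [ext C1·C2]  r_C1² + 9r_C1 − 36 = 0  ⇒  r_C1 = 3 (r>0 drops 1)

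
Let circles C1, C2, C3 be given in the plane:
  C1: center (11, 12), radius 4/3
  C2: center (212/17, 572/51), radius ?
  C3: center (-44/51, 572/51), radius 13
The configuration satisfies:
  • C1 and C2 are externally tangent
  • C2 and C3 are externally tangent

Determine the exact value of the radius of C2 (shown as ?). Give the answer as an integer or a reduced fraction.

1. [ext C1·C2]  r_C2² + (8/3)r_C2 − 1 = 0  ⇒  r_C2 = 1/3 (r>0 drops 1)
2. [ext C2·C3]  r_C2² + 26r_C2 − 79/9 = 0  ⇒  r_C2 = 1/3 (r>0 drops 1)

1/3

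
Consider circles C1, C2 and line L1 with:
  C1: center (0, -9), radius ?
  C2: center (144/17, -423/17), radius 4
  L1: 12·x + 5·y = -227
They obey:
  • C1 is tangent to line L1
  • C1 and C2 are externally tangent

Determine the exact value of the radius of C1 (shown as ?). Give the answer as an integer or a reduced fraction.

1. [C1‖L1]  r_C1² − 196 = 0  ⇒  r_C1 = 14 (r>0 drops 1)
2. [ext C1·C2]  r_C1² + 8r_C1 − 308 = 0  ⇒  r_C1 = 14 (r>0 drops 1)

14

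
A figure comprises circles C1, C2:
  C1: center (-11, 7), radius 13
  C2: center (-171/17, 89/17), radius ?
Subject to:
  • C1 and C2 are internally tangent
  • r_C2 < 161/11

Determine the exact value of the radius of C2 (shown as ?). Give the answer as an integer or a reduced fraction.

11

1. [int C1,C2]  r_C2² − 26r_C2 + 165 = 0  ⇒  r_C2 = 11 or 15
2. given r_C2 < 161/11: keep 11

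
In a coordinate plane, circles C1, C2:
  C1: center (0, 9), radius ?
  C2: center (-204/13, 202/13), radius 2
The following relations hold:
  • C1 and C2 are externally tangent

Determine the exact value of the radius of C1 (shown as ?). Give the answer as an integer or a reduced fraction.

1. [ext C1·C2]  r_C1² + 4r_C1 − 285 = 0  ⇒  r_C1 = 15 (r>0 drops 1)

15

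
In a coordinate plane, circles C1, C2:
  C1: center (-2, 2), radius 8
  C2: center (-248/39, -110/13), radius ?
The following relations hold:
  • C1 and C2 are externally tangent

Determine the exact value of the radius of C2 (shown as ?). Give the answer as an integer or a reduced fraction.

1. [ext C1·C2]  r_C2² + 16r_C2 − 580/9 = 0  ⇒  r_C2 = 10/3 (r>0 drops 1)

10/3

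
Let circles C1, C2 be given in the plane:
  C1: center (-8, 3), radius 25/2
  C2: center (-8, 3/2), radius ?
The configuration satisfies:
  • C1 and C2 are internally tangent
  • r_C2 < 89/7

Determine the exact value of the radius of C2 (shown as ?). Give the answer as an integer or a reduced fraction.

11

1. [int C1,C2]  r_C2² − 25r_C2 + 154 = 0  ⇒  r_C2 = 11 or 14
2. given r_C2 < 89/7: keep 11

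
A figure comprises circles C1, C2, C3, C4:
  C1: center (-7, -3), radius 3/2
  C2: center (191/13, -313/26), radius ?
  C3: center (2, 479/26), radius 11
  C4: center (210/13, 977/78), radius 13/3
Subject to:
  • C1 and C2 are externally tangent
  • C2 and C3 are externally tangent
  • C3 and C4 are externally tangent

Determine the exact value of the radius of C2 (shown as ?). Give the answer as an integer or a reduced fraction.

1. [ext C1·C2]  r_C2² + 3r_C2 − 550 = 0  ⇒  r_C2 = 22 (r>0 drops 1)
2. [ext C2·C3]  r_C2² + 22r_C2 − 968 = 0  ⇒  r_C2 = 22 (r>0 drops 1)

22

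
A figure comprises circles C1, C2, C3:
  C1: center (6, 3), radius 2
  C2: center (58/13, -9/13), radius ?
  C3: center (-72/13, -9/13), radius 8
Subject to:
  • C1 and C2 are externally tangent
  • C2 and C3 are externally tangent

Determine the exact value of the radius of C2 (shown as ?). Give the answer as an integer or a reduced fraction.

2

1. [ext C1·C2]  r_C2² + 4r_C2 − 12 = 0  ⇒  r_C2 = 2 (r>0 drops 1)
2. [ext C2·C3]  r_C2² + 16r_C2 − 36 = 0  ⇒  r_C2 = 2 (r>0 drops 1)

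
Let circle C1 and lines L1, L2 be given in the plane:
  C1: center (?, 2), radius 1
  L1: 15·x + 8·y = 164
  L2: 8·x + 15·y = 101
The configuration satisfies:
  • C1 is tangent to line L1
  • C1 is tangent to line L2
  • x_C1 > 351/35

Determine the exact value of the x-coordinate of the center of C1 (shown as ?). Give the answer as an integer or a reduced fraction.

11

1. [C1‖L1]  x_C1² − (296/15)x_C1 + 1441/15 = 0  ⇒  x_C1 = 131/15 or 11
2. [C1‖L2]  x_C1² − (71/4)x_C1 + 297/4 = 0  ⇒  x_C1 = 27/4 or 11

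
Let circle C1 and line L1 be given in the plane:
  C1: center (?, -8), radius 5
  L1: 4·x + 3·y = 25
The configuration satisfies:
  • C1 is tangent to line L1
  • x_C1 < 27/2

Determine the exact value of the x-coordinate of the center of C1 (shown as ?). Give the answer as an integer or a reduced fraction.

1. [C1‖L1]  x_C1² − (49/2)x_C1 + 111 = 0  ⇒  x_C1 = 6 or 37/2
2. given x_C1 < 27/2: keep 6

6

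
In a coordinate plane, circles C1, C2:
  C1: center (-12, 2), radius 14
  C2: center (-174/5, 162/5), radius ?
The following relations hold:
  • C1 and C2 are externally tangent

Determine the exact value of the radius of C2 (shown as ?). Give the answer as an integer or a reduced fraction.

1. [ext C1·C2]  r_C2² + 28r_C2 − 1248 = 0  ⇒  r_C2 = 24 (r>0 drops 1)

24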